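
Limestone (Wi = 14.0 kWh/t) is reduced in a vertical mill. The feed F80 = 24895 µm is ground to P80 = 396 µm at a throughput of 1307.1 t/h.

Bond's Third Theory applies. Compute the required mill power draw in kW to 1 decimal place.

Bond: W = 10·Wi·(1/√P80 − 1/√F80)
W = 10·14.0·(1/√396 − 1/√24895) = 10·14.0·(0.043914) = 6.1480 kWh/t
P = W·T = 6.1480·1307.1 = 8036.0 kW

P = 8036.0 kW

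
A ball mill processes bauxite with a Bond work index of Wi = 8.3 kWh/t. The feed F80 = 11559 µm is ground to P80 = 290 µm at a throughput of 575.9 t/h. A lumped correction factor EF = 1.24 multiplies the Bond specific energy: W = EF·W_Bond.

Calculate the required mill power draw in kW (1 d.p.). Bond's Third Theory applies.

W = 10 Wi (1/√P80 − 1/√F80)  [Bond]
W = 10·8.3·(1/√290 − 1/√11559) = 10·8.3·(0.049421) = 4.1019 kWh/t
Corrected W = EF·W_Bond = 1.24·4.1019 = 5.0864 kWh/t
P = W·T = 5.0864·575.9 = 2929.3 kW

P = 2929.3 kW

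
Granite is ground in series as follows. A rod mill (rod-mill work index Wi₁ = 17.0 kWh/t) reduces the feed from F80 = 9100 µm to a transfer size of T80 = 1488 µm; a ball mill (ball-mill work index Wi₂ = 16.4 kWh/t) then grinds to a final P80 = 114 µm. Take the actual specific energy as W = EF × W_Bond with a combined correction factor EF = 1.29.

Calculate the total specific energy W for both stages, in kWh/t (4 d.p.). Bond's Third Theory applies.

W = 10 Wi / √P80 − 10 Wi / √F80
Stage 1 (9100→1488 µm, Wi₁=17.0): W₁ = 10·17.0·(0.025924 − 0.010483) = 2.6250 kWh/t
Stage 2 (1488→114 µm, Wi₂=16.4): W₂ = 10·16.4·(0.093659 − 0.025924) = 11.1085 kWh/t
W = W₁ + W₂ = 2.6250 + 11.1085 = 13.7335 kWh/t
With EF = 1.29: W = 13.7335·1.29 = 17.7162 kWh/t

W = 17.7162 kWh/t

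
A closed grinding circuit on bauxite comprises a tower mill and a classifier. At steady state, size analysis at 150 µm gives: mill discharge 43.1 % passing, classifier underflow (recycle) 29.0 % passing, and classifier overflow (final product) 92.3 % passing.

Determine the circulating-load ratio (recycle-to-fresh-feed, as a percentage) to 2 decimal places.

Classifier node, passing 150 µm:
Fd + Rd = Ru + Fo ⇒ R/F = (o−d)/(d−u)
r = (92.3 − 43.1)/(43.1 − 29.0) = 49.2/14.1 = 3.4894
CL = 100·r = 348.94 %

CL = 348.94 %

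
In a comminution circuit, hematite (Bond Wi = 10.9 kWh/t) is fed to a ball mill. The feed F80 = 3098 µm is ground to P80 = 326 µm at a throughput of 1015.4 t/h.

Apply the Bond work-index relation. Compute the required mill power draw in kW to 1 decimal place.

P = 4141.4 kW

W = 10 Wi (P80^-0.5 − F80^-0.5)
W = 10·10.9·(1/√326 − 1/√3098) = 10·10.9·(0.037419) = 4.0786 kWh/t
Power = W × throughput = 4.0786 kWh/t × 1015.4 t/h = 4141.4 kW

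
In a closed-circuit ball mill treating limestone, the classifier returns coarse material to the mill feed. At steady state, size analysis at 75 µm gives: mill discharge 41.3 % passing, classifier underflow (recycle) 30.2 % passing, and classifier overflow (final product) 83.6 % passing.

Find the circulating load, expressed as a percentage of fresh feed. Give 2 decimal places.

CL = 381.08 %

Mass balance on the −75 µm fraction:
d + r·d = r·u + o → r(d−u) = o−d
r = (83.6 − 41.3)/(41.3 − 30.2) = 42.3/11.1 = 3.8108
CL = 100·r = 381.08 %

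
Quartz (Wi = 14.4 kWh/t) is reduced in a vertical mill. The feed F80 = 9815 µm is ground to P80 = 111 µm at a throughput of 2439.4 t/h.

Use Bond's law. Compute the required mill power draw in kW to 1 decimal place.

P = 29795.7 kW

W = 10 Wi (1/√P80 − 1/√F80)  [Bond]
W = 10·14.4·(1/√111 − 1/√9815) = 10·14.4·(0.084822) = 12.2144 kWh/t
Mill draw = 12.2144 × 2439.4 = 29795.7 kW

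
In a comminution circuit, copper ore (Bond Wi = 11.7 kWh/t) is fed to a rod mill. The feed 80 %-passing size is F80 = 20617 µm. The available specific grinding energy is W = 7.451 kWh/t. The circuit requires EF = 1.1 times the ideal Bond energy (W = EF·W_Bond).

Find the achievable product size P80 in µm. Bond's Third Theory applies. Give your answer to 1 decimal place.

W = 10 Wi / √P80 − 10 Wi / √F80
W_Bond = W / EF = 7.451 / 1.1 = 6.7736 kWh/t
⇒ 1/√P80 = W_Bond/(10 Wi) + 1/√F80
  = 6.7736/(10·11.7) + 1/√20617 = 0.057894 + 0.006964 = 0.064859
P80 = (1/0.064859)² = 15.4181² = 237.72 µm

P80 = 237.7 µm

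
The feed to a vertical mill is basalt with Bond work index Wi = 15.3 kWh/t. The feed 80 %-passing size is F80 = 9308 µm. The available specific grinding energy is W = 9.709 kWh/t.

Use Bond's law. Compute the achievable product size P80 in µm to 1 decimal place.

P80 = 183.5 µm

W = 10 Wi (P80^-0.5 − F80^-0.5)
P80^-0.5 = F80^-0.5 + W/(10 Wi)
  = 9.7090/(10·15.3) + 1/√9308 = 0.063458 + 0.010365 = 0.073823
P80 = (1/0.073823)² = 13.5460² = 183.49 µm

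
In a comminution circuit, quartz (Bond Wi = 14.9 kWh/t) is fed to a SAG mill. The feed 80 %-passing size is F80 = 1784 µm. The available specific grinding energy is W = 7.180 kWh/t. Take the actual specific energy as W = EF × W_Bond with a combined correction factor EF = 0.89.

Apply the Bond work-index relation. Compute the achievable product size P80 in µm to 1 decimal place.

P80 = 165.1 µm

W = 10 Wi (P80^-0.5 − F80^-0.5)
W_Bond = W / EF = 7.180 / 0.89 = 8.0674 kWh/t
⇒ 1/√P80 = W_Bond/(10·Wi) + 1/√F80
  = 8.0674/(10·14.9) + 1/√1784 = 0.054144 + 0.023676 = 0.077819
P80 = (1/0.077819)² = 12.8503² = 165.13 µm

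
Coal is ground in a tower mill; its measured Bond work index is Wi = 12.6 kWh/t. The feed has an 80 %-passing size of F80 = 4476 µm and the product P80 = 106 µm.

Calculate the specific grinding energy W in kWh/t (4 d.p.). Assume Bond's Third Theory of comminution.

W = 10·Wi·[P80^(−½) − F80^(−½)]
1/√106 = 0.097129;  1/√4476 = 0.014947
W = 10·12.6·(0.097129 − 0.014947) = 10.3549 kWh/t

W = 10.3549 kWh/t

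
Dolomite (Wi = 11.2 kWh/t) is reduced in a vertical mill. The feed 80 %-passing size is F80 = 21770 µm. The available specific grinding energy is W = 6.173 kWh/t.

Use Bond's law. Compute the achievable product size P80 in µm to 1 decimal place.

W = 10 Wi / √P80 − 10 Wi / √F80
1/√P80 = 1/√F80 + W/(10·Wi)
  = 6.1730/(10·11.2) + 1/√21770 = 0.055116 + 0.006778 = 0.061894
P80 = (1/0.061894)² = 16.1568² = 261.04 µm

P80 = 261.0 µm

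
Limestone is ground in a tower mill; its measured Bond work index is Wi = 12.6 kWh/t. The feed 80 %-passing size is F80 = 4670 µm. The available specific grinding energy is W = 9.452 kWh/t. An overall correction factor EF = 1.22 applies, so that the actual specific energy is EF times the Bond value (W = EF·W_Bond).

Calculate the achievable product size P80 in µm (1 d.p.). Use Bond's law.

W_Bond = 10·Wi·(1/√P₈₀ − 1/√F₈₀)
W_Bond = W / EF = 9.452 / 1.22 = 7.7475 kWh/t
P80^(−½) = W_Bond/(10 Wi) + F80^(−½)
  = 7.7475/(10·12.6) + 1/√4670 = 0.061488 + 0.014633 = 0.076122
P80 = (1/0.076122)² = 13.1369² = 172.58 µm

P80 = 172.6 µm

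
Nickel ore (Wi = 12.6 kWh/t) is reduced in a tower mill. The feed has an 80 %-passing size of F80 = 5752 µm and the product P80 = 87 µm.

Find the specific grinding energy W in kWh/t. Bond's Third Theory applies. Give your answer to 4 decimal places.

W = 11.8473 kWh/t

Bond: W = 10·Wi·(1/√P80 − 1/√F80)
1/√87 = 0.107211;  1/√5752 = 0.013185
W = 10·12.6·(0.107211 − 0.013185) = 11.8473 kWh/t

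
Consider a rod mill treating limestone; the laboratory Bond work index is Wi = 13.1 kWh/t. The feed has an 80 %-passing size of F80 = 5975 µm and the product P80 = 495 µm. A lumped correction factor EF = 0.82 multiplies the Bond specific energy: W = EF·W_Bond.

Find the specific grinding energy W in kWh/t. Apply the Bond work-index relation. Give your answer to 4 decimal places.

W = 3.4385 kWh/t

W = 10 Wi (1/√P80 − 1/√F80)  [Bond]
1/√495 = 0.044947;  1/√5975 = 0.012937
W = 10·13.1·(0.044947 − 0.012937) = 4.1933 kWh/t
Apply correction: 4.1933 × 0.82 = 3.4385 kWh/t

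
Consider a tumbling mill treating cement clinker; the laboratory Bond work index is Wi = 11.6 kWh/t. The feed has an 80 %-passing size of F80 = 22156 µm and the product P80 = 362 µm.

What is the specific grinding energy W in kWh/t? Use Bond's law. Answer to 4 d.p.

W = 5.3175 kWh/t

Bond: W = 10·Wi·(1/√P80 − 1/√F80)
1/√362 = 0.052559;  1/√22156 = 0.006718
W = 10·11.6·(0.052559 − 0.006718) = 5.3175 kWh/t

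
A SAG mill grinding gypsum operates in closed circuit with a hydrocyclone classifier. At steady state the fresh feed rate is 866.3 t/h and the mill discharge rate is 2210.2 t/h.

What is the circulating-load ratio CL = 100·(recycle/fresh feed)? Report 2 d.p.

CL = 155.13 %

M = F + R at steady state, so:
R = M − F = 2210.2 − 866.3 = 1343.9 t/h
CL = 100·R/F = 100·1343.9/866.3 = 155.13 %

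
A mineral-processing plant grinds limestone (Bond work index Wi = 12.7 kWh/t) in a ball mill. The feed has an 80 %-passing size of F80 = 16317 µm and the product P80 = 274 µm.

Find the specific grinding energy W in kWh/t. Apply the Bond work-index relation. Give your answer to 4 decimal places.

W = 6.6781 kWh/t

Bond:  W = 10 Wi (1/√P − 1/√F)
1/√274 = 0.060412;  1/√16317 = 0.007829
W = 10·12.7·(0.060412 − 0.007829) = 6.6781 kWh/t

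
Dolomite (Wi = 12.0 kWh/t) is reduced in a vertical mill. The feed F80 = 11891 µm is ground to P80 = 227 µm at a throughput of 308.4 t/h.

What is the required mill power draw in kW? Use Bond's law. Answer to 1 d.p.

P = 2116.9 kW

W = 10 Wi (1/√P80 − 1/√F80)  [Bond]
W = 10·12.0·(1/√227 − 1/√11891) = 10·12.0·(0.057202) = 6.8642 kWh/t
P_mill = W·ṁ = 6.8642·308.4 = 2116.9 kW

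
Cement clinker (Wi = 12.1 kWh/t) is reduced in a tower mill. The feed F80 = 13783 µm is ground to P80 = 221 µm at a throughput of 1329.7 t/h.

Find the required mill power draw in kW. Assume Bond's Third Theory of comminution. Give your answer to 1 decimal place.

P = 9452.4 kW

W = 10·Wi·(P80^(-½) − F80^(-½))
W = 10·12.1·(1/√221 − 1/√13783) = 10·12.1·(0.058749) = 7.1087 kWh/t
Mill draw = 7.1087 × 1329.7 = 9452.4 kW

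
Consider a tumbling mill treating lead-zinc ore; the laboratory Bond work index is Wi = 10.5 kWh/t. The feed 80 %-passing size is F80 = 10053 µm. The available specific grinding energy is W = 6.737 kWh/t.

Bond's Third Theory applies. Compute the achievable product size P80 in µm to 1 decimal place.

P80 = 181.9 µm

W = 10 Wi (1/√P80 − 1/√F80)  [Bond]
P80^-0.5 = F80^-0.5 + W/(10 Wi)
  = 6.7370/(10·10.5) + 1/√10053 = 0.064162 + 0.009974 = 0.074136
P80 = (1/0.074136)² = 13.4888² = 181.95 µm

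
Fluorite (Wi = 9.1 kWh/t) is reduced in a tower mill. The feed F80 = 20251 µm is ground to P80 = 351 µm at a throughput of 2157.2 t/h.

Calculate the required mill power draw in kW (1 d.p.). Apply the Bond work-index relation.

P = 9098.5 kW

W = 10 Wi (P80^-0.5 − F80^-0.5)
W = 10·9.1·(1/√351 − 1/√20251) = 10·9.1·(0.046349) = 4.2178 kWh/t
P = W·T = 4.2178·2157.2 = 9098.5 kW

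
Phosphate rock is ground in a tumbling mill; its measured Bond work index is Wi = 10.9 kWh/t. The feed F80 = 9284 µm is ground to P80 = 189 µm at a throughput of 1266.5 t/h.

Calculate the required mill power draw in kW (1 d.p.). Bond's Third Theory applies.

P = 8608.8 kW

Bond: W = 10·Wi·(1/√P80 − 1/√F80)
W = 10·10.9·(1/√189 − 1/√9284) = 10·10.9·(0.062361) = 6.7973 kWh/t
P_mill = W·ṁ = 6.7973·1266.5 = 8608.8 kW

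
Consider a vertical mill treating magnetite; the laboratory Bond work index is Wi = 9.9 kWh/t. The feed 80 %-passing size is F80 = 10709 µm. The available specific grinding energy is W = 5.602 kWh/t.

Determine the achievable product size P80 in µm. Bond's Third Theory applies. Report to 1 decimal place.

P80 = 227.8 µm

Bond: W = 10·Wi·(1/√P80 − 1/√F80)
P80^(−½) = W/(10 Wi) + F80^(−½)
  = 5.6020/(10·9.9) + 1/√10709 = 0.056586 + 0.009663 = 0.066249
P80 = (1/0.066249)² = 15.0945² = 227.84 µm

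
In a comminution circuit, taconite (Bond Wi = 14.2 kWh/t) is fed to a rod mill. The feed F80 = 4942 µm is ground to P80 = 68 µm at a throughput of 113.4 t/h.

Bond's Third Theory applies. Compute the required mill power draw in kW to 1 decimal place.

W = 10 Wi (1/√P80 − 1/√F80)  [Bond]
W = 10·14.2·(1/√68 − 1/√4942) = 10·14.2·(0.107043) = 15.2001 kWh/t
P = W·T = 15.2001·113.4 = 1723.7 kW

P = 1723.7 kW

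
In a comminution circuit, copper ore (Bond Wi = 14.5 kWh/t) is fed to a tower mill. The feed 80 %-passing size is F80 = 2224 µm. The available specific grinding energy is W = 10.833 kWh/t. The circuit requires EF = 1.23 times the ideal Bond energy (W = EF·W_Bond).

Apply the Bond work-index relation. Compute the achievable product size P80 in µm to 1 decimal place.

P80 = 148.9 µm

W = 10·Wi·[P80^(−½) − F80^(−½)]
W_Bond = W / EF = 10.833 / 1.23 = 8.8073 kWh/t
1/√P80 = 1/√F80 + W_Bond/(10·Wi)
  = 8.8073/(10·14.5) + 1/√2224 = 0.060740 + 0.021205 = 0.081945
P80 = (1/0.081945)² = 12.2033² = 148.92 µm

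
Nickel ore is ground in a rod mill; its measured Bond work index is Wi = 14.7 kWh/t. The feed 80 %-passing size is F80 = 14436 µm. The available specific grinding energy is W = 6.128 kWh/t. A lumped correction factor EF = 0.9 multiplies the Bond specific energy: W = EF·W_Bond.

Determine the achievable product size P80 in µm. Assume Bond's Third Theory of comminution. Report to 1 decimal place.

P80 = 334.9 µm

W = 10·Wi·[P80^(−½) − F80^(−½)]
W_Bond = W / EF = 6.128 / 0.9 = 6.8089 kWh/t
⇒ 1/√P80 = W_Bond/(10 Wi) + 1/√F80
  = 6.8089/(10·14.7) + 1/√14436 = 0.046319 + 0.008323 = 0.054642
P80 = (1/0.054642)² = 18.3010² = 334.93 µm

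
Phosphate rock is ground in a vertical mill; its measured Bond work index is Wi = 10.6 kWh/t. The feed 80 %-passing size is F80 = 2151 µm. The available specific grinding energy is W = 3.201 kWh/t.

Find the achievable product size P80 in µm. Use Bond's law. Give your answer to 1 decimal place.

P80 = 373.3 µm

W = 10 Wi (1/√P80 − 1/√F80)  [Bond]
⇒ 1/√P80 = W/(10 Wi) + 1/√F80
  = 3.2010/(10·10.6) + 1/√2151 = 0.030198 + 0.021562 = 0.051760
P80 = (1/0.051760)² = 19.3201² = 373.26 µm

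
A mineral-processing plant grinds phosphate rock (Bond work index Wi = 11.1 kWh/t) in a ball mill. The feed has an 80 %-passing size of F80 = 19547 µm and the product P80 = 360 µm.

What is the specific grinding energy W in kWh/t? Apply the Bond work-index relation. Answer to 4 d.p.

Bond:  W = 10 Wi (1/√P − 1/√F)
1/√360 = 0.052705;  1/√19547 = 0.007153
W = 10·11.1·(0.052705 − 0.007153) = 5.0563 kWh/t

W = 5.0563 kWh/t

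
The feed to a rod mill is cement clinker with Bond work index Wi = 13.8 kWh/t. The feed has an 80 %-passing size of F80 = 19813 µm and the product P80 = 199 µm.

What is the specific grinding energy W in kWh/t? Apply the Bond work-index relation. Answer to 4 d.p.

W = 10 Wi (1/√P80 − 1/√F80)  [Bond]
1/√199 = 0.070888;  1/√19813 = 0.007104
W = 10·13.8·(0.070888 − 0.007104) = 8.8022 kWh/t

W = 8.8022 kWh/t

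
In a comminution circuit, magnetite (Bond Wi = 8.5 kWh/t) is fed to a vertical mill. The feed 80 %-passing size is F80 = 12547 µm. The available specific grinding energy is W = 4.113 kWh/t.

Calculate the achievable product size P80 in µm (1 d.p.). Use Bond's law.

P80 = 304.4 µm

W = 10 Wi (1/√P80 − 1/√F80)  [Bond]
⇒ 1/√P80 = W/(10·Wi) + 1/√F80
  = 4.1130/(10·8.5) + 1/√12547 = 0.048388 + 0.008928 = 0.057316
P80 = (1/0.057316)² = 17.4472² = 304.41 µm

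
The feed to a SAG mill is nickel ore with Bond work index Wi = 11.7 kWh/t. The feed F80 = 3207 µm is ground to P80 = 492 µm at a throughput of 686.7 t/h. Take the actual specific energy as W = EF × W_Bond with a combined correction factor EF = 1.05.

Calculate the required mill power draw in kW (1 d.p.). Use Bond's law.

P = 2313.6 kW

Bond:  W = 10 Wi (1/√P − 1/√F)
W = 10·11.7·(1/√492 − 1/√3207) = 10·11.7·(0.027425) = 3.2087 kWh/t
W_actual = 1.05 × 3.2087 = 3.3692 kWh/t
P = W·T = 3.3692·686.7 = 2313.6 kW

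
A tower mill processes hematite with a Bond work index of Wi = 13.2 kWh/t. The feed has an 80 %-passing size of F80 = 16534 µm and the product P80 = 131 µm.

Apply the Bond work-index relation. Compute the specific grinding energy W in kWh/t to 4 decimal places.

W = 10 Wi (1/√P80 − 1/√F80)  [Bond]
1/√131 = 0.087370;  1/√16534 = 0.007777
W = 10·13.2·(0.087370 − 0.007777) = 10.5063 kWh/t

W = 10.5063 kWh/t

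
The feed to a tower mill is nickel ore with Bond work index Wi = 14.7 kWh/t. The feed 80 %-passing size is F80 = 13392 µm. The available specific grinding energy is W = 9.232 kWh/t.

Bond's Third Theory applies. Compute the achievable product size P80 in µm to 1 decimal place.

Bond:  W = 10 Wi (1/√P − 1/√F)
⇒ 1/√P80 = W/(10 Wi) + 1/√F80
  = 9.2320/(10·14.7) + 1/√13392 = 0.062803 + 0.008641 = 0.071444
P80 = (1/0.071444)² = 13.9970² = 195.92 µm

P80 = 195.9 µm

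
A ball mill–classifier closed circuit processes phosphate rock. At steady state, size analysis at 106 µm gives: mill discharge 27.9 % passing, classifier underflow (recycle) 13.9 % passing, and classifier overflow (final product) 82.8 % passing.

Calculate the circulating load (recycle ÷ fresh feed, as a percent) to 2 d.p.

CL = 392.14 %

Classifier node, passing 106 µm:
r = (o − d)/(d − u)
r = (82.8 − 27.9)/(27.9 − 13.9) = 54.9/14.0 = 3.9214
CL = 100·r = 392.14 %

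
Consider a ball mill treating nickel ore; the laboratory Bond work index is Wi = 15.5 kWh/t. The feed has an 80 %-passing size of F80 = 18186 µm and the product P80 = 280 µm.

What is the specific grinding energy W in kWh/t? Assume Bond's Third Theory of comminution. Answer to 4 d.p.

Bond:  W = 10 Wi (1/√P − 1/√F)
1/√280 = 0.059761;  1/√18186 = 0.007415
W = 10·15.5·(0.059761 − 0.007415) = 8.1136 kWh/t

W = 8.1136 kWh/t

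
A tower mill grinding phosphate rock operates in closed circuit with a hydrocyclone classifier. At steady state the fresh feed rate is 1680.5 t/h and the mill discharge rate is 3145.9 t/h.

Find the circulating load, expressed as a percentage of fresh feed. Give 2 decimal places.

Steady state: M = F + R.
R = M − F = 3145.9 − 1680.5 = 1465.4 t/h
CL = 100·R/F = 100·1465.4/1680.5 = 87.20 %

CL = 87.20 %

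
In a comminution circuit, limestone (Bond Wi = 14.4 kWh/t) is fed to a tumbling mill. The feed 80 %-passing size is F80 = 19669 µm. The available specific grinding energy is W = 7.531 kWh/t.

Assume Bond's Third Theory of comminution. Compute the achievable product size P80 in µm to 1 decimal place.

W = 10 Wi (1/√P80 − 1/√F80)  [Bond]
⇒ 1/√P80 = W/(10 Wi) + 1/√F80
  = 7.5310/(10·14.4) + 1/√19669 = 0.052299 + 0.007130 = 0.059429
P80 = (1/0.059429)² = 16.8268² = 283.14 µm

P80 = 283.1 µm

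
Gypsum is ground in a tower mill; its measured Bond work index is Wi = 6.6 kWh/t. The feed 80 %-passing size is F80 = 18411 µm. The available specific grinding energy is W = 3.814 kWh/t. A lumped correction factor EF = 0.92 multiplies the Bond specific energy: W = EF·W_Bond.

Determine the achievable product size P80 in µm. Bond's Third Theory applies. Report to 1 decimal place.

W = 10 Wi (1/√P80 − 1/√F80)  [Bond]
W_Bond = W / EF = 3.814 / 0.92 = 4.1457 kWh/t
⇒ 1/√P80 = W_Bond/(10·Wi) + 1/√F80
  = 4.1457/(10·6.6) + 1/√18411 = 0.062813 + 0.007370 = 0.070183
P80 = (1/0.070183)² = 14.2485² = 203.02 µm

P80 = 203.0 µm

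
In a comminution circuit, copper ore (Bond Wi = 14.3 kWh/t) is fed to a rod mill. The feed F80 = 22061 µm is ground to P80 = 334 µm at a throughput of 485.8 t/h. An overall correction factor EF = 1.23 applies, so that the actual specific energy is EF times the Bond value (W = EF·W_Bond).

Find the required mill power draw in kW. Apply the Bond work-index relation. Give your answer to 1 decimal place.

P = 4100.2 kW

W = 10 Wi (P80^-0.5 − F80^-0.5)
W = 10·14.3·(1/√334 − 1/√22061) = 10·14.3·(0.047985) = 6.8618 kWh/t
W_actual = 1.23 × 6.8618 = 8.4401 kWh/t
P_mill = W·ṁ = 8.4401·485.8 = 4100.2 kW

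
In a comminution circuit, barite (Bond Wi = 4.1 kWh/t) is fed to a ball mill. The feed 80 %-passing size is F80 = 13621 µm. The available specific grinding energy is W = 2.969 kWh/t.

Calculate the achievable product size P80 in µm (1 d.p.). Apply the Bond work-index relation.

P80 = 152.5 µm

Bond:  W = 10 Wi (1/√P − 1/√F)
⇒ 1/√P80 = W/(10 Wi) + 1/√F80
  = 2.9690/(10·4.1) + 1/√13621 = 0.072415 + 0.008568 = 0.080983
P80 = (1/0.080983)² = 12.3483² = 152.48 µm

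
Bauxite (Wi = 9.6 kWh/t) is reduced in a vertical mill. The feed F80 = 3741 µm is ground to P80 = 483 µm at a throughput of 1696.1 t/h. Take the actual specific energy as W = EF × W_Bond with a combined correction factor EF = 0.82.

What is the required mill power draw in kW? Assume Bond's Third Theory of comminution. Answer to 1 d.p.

W = 10 Wi / √P80 − 10 Wi / √F80
W = 10·9.6·(1/√483 − 1/√3741) = 10·9.6·(0.029152) = 2.7986 kWh/t
Corrected W = EF·W_Bond = 0.82·2.7986 = 2.2948 kWh/t
Mill draw = 2.2948 × 1696.1 = 3892.3 kW

P = 3892.3 kW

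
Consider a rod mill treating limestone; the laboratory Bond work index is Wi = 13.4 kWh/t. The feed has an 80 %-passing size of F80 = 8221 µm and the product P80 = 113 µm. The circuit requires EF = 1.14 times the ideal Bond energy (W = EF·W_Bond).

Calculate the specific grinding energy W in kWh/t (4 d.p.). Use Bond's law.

W = 10·Wi·(P80^(-½) − F80^(-½))
1/√113 = 0.094072;  1/√8221 = 0.011029
W = 10·13.4·(0.094072 − 0.011029) = 11.1278 kWh/t
Corrected W = EF·W_Bond = 1.14·11.1278 = 12.6857 kWh/t

W = 12.6857 kWh/t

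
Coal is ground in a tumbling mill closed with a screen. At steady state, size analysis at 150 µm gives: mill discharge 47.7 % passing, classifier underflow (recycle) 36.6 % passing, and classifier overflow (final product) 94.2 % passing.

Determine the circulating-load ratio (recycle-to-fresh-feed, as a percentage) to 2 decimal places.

CL = 418.92 %

Mass balance on the −150 µm fraction:
d + r·d = r·u + o → r(d−u) = o−d
r = (94.2 − 47.7)/(47.7 − 36.6) = 46.5/11.1 = 4.1892
CL = 100·r = 418.92 %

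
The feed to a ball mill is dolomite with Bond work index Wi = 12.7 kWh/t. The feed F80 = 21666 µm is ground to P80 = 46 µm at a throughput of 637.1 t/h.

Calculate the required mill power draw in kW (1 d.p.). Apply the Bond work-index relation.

P = 11380.1 kW

Bond:  W = 10 Wi (1/√P − 1/√F)
W = 10·12.7·(1/√46 − 1/√21666) = 10·12.7·(0.140648) = 17.8623 kWh/t
Power = W × throughput = 17.8623 kWh/t × 637.1 t/h = 11380.1 kW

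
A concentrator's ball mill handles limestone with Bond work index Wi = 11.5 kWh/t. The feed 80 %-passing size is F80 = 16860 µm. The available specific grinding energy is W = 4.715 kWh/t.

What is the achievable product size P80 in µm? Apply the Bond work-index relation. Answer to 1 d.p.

W = 10·Wi·[P80^(−½) − F80^(−½)]
P80^-0.5 = F80^-0.5 + W/(10 Wi)
  = 4.7150/(10·11.5) + 1/√16860 = 0.041000 + 0.007701 = 0.048701
P80 = (1/0.048701)² = 20.5333² = 421.62 µm

P80 = 421.6 µm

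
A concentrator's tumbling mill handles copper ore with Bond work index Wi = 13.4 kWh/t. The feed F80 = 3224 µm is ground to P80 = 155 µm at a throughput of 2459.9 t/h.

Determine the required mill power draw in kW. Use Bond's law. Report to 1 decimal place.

W = 10 Wi (1/√P80 − 1/√F80)  [Bond]
W = 10·13.4·(1/√155 − 1/√3224) = 10·13.4·(0.062710) = 8.4032 kWh/t
Mill draw = 8.4032 × 2459.9 = 20670.9 kW

P = 20670.9 kW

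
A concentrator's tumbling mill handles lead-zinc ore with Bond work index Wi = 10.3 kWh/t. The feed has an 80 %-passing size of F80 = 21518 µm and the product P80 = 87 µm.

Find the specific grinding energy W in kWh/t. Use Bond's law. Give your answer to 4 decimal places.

W = 10.3406 kWh/t

W = 10 Wi (P80^-0.5 − F80^-0.5)
1/√87 = 0.107211;  1/√21518 = 0.006817
W = 10·10.3·(0.107211 − 0.006817) = 10.3406 kWh/t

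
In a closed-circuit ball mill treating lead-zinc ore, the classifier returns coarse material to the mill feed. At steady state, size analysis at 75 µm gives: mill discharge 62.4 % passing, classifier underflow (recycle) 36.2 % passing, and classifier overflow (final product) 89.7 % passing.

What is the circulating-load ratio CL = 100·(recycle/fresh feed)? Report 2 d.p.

CL = 104.20 %

Balance %-passing 75 µm (r = R/F):
(1+r)d = ru + o → r = (o−d)/(d−u)
r = (89.7 − 62.4)/(62.4 − 36.2) = 27.3/26.2 = 1.0420
CL = 100·r = 104.20 %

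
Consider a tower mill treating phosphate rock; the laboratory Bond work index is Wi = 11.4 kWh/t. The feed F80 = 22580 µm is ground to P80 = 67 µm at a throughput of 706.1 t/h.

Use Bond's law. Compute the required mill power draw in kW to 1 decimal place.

P = 9298.4 kW

Bond:  W = 10 Wi (1/√P − 1/√F)
W = 10·11.4·(1/√67 − 1/√22580) = 10·11.4·(0.115515) = 13.1687 kWh/t
P = W·T = 13.1687·706.1 = 9298.4 kW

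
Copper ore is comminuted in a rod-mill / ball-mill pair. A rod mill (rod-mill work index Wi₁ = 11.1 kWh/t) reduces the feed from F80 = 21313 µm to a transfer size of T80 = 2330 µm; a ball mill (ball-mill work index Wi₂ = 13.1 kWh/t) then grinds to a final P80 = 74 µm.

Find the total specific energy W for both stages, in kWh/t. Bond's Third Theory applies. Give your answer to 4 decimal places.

W_Bond = 10·Wi·(1/√P₈₀ − 1/√F₈₀)
Stage 1 (21313→2330 µm, Wi₁=11.1): W₁ = 10·11.1·(0.020717 − 0.006850) = 1.5392 kWh/t
Stage 2 (2330→74 µm, Wi₂=13.1): W₂ = 10·13.1·(0.116248 − 0.020717) = 12.5145 kWh/t
W = W₁ + W₂ = 1.5392 + 12.5145 = 14.0538 kWh/t

W = 14.0538 kWh/t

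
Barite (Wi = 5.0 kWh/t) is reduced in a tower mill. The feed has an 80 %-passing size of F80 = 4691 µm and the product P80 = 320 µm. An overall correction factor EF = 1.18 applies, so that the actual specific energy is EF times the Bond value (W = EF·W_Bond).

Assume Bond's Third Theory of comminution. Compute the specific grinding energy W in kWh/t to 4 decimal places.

W = 10 Wi (P80^-0.5 − F80^-0.5)
1/√320 = 0.055902;  1/√4691 = 0.014600
W = 10·5.0·(0.055902 − 0.014600) = 2.0651 kWh/t
W_actual = 1.18 × 2.0651 = 2.4368 kWh/t

W = 2.4368 kWh/t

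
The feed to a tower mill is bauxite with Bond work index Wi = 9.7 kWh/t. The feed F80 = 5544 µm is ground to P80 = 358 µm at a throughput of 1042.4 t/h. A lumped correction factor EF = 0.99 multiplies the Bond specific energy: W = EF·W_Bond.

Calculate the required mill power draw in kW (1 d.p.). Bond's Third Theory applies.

P = 3946.1 kW

W = 10·Wi·[P80^(−½) − F80^(−½)]
W = 10·9.7·(1/√358 − 1/√5544) = 10·9.7·(0.039421) = 3.8239 kWh/t
Apply correction: 3.8239 × 0.99 = 3.7856 kWh/t
P = W·T = 3.7856·1042.4 = 3946.1 kW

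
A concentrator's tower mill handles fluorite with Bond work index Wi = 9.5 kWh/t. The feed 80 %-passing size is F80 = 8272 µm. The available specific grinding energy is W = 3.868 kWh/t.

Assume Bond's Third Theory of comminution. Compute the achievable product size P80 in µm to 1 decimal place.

P80 = 374.0 µm

W = 10 Wi / √P80 − 10 Wi / √F80
P80^-0.5 = F80^-0.5 + W/(10 Wi)
  = 3.8680/(10·9.5) + 1/√8272 = 0.040716 + 0.010995 = 0.051711
P80 = (1/0.051711)² = 19.3383² = 373.97 µm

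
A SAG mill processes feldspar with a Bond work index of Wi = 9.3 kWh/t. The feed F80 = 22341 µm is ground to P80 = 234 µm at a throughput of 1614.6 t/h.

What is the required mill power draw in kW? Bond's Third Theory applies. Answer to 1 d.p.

Bond:  W = 10 Wi (1/√P − 1/√F)
W = 10·9.3·(1/√234 − 1/√22341) = 10·9.3·(0.058682) = 5.4574 kWh/t
Mill draw = 5.4574 × 1614.6 = 8811.5 kW

P = 8811.5 kW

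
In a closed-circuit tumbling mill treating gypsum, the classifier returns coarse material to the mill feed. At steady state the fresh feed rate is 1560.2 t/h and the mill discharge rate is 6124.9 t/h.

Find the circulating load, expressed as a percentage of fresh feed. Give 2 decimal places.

Steady state: M = F + R.
R = M − F = 6124.9 − 1560.2 = 4564.7 t/h
CL = 100·R/F = 100·4564.7/1560.2 = 292.57 %

CL = 292.57 %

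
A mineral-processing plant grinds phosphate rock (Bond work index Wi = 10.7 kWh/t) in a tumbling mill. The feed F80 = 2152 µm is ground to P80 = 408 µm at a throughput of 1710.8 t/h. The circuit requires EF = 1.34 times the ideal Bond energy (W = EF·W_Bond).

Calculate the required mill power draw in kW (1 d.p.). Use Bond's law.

Bond: W = 10·Wi·(1/√P80 − 1/√F80)
W = 10·10.7·(1/√408 − 1/√2152) = 10·10.7·(0.027951) = 2.9907 kWh/t
Corrected W = EF·W_Bond = 1.34·2.9907 = 4.0076 kWh/t
P = W·T = 4.0076·1710.8 = 6856.2 kW

P = 6856.2 kW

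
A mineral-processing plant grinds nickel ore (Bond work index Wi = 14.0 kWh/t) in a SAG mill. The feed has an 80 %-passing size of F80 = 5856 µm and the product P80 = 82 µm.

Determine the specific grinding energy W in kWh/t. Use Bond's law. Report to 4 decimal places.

W = 10·Wi·(P80^(-½) − F80^(-½))
1/√82 = 0.110432;  1/√5856 = 0.013068
W = 10·14.0·(0.110432 − 0.013068) = 13.6309 kWh/t

W = 13.6309 kWh/t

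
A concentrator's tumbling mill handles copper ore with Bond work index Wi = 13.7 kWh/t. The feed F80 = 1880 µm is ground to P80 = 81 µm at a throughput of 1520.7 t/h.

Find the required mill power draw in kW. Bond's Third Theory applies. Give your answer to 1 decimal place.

W = 10 Wi (P80^-0.5 − F80^-0.5)
W = 10·13.7·(1/√81 − 1/√1880) = 10·13.7·(0.088048) = 12.0626 kWh/t
P = W·T = 12.0626·1520.7 = 18343.5 kW

P = 18343.5 kW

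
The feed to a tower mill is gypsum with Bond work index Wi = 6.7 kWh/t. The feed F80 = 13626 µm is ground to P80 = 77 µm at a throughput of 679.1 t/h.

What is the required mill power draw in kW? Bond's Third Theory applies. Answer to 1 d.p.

Bond: W = 10·Wi·(1/√P80 − 1/√F80)
W = 10·6.7·(1/√77 − 1/√13626) = 10·6.7·(0.105394) = 7.0614 kWh/t
Mill draw = 7.0614 × 679.1 = 4795.4 kW

P = 4795.4 kW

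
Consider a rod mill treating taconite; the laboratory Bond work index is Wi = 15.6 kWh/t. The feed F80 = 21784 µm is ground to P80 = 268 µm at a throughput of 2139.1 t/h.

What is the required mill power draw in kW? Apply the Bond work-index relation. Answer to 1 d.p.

Bond: W = 10·Wi·(1/√P80 − 1/√F80)
W = 10·15.6·(1/√268 − 1/√21784) = 10·15.6·(0.054309) = 8.4723 kWh/t
P = W·T = 8.4723·2139.1 = 18123.0 kW

P = 18123.0 kW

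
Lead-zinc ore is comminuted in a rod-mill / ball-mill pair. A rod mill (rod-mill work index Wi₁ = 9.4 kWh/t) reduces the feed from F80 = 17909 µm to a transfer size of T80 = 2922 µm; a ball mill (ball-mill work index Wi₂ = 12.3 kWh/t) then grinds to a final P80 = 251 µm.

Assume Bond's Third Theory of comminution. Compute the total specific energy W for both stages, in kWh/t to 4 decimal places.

W = 6.5248 kWh/t

W = 10·Wi·(P80^(-½) − F80^(-½))
Stage 1 (17909→2922 µm, Wi₁=9.4): W₁ = 10·9.4·(0.018499 − 0.007472) = 1.0365 kWh/t
Stage 2 (2922→251 µm, Wi₂=12.3): W₂ = 10·12.3·(0.063119 − 0.018499) = 5.4883 kWh/t
W = W₁ + W₂ = 1.0365 + 5.4883 = 6.5248 kWh/t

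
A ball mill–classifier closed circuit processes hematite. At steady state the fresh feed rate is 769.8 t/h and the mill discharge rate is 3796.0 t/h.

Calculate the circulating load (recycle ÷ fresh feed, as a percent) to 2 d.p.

CL = 393.12 %

M = F + R at steady state, so:
R = M − F = 3796.0 − 769.8 = 3026.2 t/h
CL = 100·R/F = 100·3026.2/769.8 = 393.12 %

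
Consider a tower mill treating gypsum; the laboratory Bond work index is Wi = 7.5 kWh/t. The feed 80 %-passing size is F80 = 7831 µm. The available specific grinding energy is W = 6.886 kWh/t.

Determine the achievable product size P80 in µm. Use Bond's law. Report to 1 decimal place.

W = 10·Wi·(P80^(-½) − F80^(-½))
⇒ 1/√P80 = W/(10·Wi) + 1/√F80
  = 6.8860/(10·7.5) + 1/√7831 = 0.091813 + 0.011300 = 0.103114
P80 = (1/0.103114)² = 9.6980² = 94.05 µm

P80 = 94.1 µm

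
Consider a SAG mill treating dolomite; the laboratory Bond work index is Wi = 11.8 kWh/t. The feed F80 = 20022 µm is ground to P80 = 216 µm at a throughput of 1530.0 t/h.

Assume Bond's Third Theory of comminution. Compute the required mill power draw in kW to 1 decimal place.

P = 11008.3 kW

Bond:  W = 10 Wi (1/√P − 1/√F)
W = 10·11.8·(1/√216 − 1/√20022) = 10·11.8·(0.060974) = 7.1950 kWh/t
Power = W × throughput = 7.1950 kWh/t × 1530.0 t/h = 11008.3 kW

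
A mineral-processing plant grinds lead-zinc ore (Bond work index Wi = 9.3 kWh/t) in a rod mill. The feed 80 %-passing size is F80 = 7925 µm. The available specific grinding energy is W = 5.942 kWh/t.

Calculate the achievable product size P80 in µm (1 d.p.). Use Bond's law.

W_Bond = 10·Wi·(1/√P₈₀ − 1/√F₈₀)
P80^-0.5 = F80^-0.5 + W/(10 Wi)
  = 5.9420/(10·9.3) + 1/√7925 = 0.063892 + 0.011233 = 0.075126
P80 = (1/0.075126)² = 13.3110² = 177.18 µm

P80 = 177.2 µm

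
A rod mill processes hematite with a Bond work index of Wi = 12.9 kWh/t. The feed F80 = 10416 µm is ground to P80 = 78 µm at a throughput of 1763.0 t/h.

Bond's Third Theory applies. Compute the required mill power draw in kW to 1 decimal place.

P = 23522.6 kW

W = 10 Wi (P80^-0.5 − F80^-0.5)
W = 10·12.9·(1/√78 − 1/√10416) = 10·12.9·(0.103429) = 13.3424 kWh/t
Mill draw = 13.3424 × 1763.0 = 23522.6 kW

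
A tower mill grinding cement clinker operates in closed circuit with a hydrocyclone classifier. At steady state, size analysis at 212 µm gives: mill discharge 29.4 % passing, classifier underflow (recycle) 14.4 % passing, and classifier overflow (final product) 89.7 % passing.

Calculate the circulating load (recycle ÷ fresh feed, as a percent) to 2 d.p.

CL = 402.00 %

Balance %-passing 212 µm (r = R/F):
r = (o − d)/(d − u)
r = (89.7 − 29.4)/(29.4 − 14.4) = 60.3/15.0 = 4.0200
CL = 100·r = 402.00 %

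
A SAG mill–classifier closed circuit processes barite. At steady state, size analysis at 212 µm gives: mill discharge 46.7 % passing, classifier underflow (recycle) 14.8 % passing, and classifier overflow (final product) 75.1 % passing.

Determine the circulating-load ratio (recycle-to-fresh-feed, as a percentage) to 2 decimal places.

Balance %-passing 212 µm (r = R/F):
(1+r)d = ru + o → r = (o−d)/(d−u)
r = (75.1 − 46.7)/(46.7 − 14.8) = 28.4/31.9 = 0.8903
CL = 100·r = 89.03 %

CL = 89.03 %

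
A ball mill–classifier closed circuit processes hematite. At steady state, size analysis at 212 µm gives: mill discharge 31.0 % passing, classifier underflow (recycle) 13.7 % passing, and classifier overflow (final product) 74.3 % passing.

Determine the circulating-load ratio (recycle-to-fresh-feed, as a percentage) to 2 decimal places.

Two-product formula at 212 µm:
(1+r)d = ru + o → r = (o−d)/(d−u)
r = (74.3 − 31.0)/(31.0 − 13.7) = 43.3/17.3 = 2.5029
CL = 100·r = 250.29 %

CL = 250.29 %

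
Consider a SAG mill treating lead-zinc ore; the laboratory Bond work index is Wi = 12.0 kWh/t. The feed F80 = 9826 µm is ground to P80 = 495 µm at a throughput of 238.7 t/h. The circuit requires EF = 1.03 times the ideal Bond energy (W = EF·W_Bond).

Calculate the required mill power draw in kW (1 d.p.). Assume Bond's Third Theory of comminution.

Bond:  W = 10 Wi (1/√P − 1/√F)
W = 10·12.0·(1/√495 − 1/√9826) = 10·12.0·(0.034859) = 4.1830 kWh/t
Corrected W = EF·W_Bond = 1.03·4.1830 = 4.3085 kWh/t
P_mill = W·ṁ = 4.3085·238.7 = 1028.4 kW

P = 1028.4 kW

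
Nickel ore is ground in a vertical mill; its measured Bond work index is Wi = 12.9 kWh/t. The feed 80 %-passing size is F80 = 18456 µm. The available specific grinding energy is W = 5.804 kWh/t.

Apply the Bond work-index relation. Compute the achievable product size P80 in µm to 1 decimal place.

Bond:  W = 10 Wi (1/√P − 1/√F)
1/√P80 = 1/√F80 + W/(10·Wi)
  = 5.8040/(10·12.9) + 1/√18456 = 0.044992 + 0.007361 = 0.052353
P80 = (1/0.052353)² = 19.1010² = 364.85 µm

P80 = 364.8 µm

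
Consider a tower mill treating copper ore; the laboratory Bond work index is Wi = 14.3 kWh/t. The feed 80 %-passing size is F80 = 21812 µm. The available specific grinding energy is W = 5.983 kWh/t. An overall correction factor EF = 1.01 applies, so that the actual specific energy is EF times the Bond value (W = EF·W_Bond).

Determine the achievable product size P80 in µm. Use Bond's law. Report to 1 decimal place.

P80 = 430.5 µm

W = 10 Wi / √P80 − 10 Wi / √F80
W_Bond = W / EF = 5.983 / 1.01 = 5.9238 kWh/t
1/√P80 = 1/√F80 + W_Bond/(10·Wi)
  = 5.9238/(10·14.3) + 1/√21812 = 0.041425 + 0.006771 = 0.048196
P80 = (1/0.048196)² = 20.7487² = 430.51 µm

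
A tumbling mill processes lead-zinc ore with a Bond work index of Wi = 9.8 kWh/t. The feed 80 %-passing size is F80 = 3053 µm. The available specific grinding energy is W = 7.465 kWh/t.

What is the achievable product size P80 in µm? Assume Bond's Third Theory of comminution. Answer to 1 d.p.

W = 10 Wi (P80^-0.5 − F80^-0.5)
⇒ 1/√P80 = W/(10·Wi) + 1/√F80
  = 7.4650/(10·9.8) + 1/√3053 = 0.076173 + 0.018098 = 0.094272
P80 = (1/0.094272)² = 10.6076² = 112.52 µm

P80 = 112.5 µm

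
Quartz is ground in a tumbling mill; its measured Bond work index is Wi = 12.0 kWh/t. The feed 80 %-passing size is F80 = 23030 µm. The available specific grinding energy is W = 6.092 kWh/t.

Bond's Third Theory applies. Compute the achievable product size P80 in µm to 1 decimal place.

P80 = 304.0 µm

Bond: W = 10·Wi·(1/√P80 − 1/√F80)
1/√P80 = 1/√F80 + W/(10·Wi)
  = 6.0920/(10·12.0) + 1/√23030 = 0.050767 + 0.006590 = 0.057356
P80 = (1/0.057356)² = 17.4349² = 303.98 µm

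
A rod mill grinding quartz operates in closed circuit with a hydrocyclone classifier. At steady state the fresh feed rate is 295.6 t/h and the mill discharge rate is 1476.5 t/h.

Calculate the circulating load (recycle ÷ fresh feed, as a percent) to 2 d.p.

CL = 399.49 %

Steady state: M = F + R.
R = M − F = 1476.5 − 295.6 = 1180.9 t/h
CL = 100·R/F = 100·1180.9/295.6 = 399.49 %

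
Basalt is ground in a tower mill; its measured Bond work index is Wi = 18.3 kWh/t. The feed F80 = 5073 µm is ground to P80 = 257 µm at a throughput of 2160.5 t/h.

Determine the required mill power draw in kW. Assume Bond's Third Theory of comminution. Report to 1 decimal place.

Bond:  W = 10 Wi (1/√P − 1/√F)
W = 10·18.3·(1/√257 − 1/√5073) = 10·18.3·(0.048338) = 8.8459 kWh/t
Mill draw = 8.8459 × 2160.5 = 19111.6 kW

P = 19111.6 kW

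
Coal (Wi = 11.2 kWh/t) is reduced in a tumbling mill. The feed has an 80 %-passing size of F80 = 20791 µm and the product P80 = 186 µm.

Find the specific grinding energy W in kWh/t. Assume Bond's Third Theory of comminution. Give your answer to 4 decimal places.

W = 7.4355 kWh/t

Bond: W = 10·Wi·(1/√P80 − 1/√F80)
1/√186 = 0.073324;  1/√20791 = 0.006935
W = 10·11.2·(0.073324 − 0.006935) = 7.4355 kWh/t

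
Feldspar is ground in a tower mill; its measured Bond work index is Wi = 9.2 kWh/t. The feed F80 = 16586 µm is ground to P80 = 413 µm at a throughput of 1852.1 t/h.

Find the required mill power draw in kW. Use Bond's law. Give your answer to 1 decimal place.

W = 10 Wi (P80^-0.5 − F80^-0.5)
W = 10·9.2·(1/√413 − 1/√16586) = 10·9.2·(0.041442) = 3.8127 kWh/t
P_mill = W·ṁ = 3.8127·1852.1 = 7061.4 kW

P = 7061.4 kW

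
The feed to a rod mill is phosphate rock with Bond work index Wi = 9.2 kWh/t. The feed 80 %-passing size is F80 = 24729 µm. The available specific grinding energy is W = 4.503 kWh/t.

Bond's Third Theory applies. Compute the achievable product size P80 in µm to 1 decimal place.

W = 10·Wi·(P80^(-½) − F80^(-½))
1/√P80 = 1/√F80 + W/(10·Wi)
  = 4.5030/(10·9.2) + 1/√24729 = 0.048946 + 0.006359 = 0.055305
P80 = (1/0.055305)² = 18.0816² = 326.95 µm

P80 = 326.9 µm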